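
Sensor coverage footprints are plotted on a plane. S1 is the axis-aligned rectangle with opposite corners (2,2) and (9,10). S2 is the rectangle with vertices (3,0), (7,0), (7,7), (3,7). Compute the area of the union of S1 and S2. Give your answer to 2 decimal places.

64.00

By inclusion–exclusion:
Individual areas: |S1| = 56, |S2| = 28.
|S1∩S2|: x∈[3,7], y∈[2,7] → 4·5 = 20.
|S1 ∪ S2| = 84 − 20 = 64.00.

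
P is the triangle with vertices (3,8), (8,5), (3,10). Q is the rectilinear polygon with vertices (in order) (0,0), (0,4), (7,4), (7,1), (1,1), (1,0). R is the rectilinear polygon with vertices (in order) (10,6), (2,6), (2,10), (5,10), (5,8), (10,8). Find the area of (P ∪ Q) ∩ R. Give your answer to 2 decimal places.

4.67

The region (P ∪ Q) ∩ R is the polygon with vertices (3,8), (3,10), (5,8), (7,6), (6.333,6).
By the shoelace formula its area is 4.67.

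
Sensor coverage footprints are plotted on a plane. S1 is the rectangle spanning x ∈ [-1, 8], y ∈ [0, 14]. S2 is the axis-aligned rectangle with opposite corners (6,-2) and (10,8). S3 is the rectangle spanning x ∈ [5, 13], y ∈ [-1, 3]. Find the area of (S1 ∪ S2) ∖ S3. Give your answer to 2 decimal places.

|S1 ∪ S2| = 150.
|(S1 ∪ S2) ∩ S3| = 19.
|(S1 ∪ S2) ∖ S3| = 150 − 19 = 131.00.

131.00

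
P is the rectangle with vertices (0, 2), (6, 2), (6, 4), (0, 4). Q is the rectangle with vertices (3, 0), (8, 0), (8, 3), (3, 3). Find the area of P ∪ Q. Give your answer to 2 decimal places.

24.00

By inclusion–exclusion:
Individual areas: |P| = 12, |Q| = 15.
|P∩Q|: x∈[3,6], y∈[2,3] → 3·1 = 3.
|P ∪ Q| = 27 − 3 = 24.00.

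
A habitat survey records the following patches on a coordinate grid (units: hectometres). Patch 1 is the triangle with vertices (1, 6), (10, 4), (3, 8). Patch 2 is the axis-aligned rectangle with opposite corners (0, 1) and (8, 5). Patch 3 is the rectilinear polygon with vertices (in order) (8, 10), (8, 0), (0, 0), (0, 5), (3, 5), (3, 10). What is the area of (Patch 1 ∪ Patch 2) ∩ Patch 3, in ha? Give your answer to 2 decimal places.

39.16

|Patch 1 ∪ Patch 2| = 42.3056.
|(Patch 1 ∪ Patch 2) ∩ Patch 3| = 39.16.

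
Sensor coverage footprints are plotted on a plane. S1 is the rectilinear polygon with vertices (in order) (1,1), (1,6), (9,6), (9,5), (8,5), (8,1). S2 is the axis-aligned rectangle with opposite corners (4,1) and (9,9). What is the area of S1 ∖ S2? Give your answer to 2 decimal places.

15.00

|S1| = 36, |S1∩S2| = 21.
|S1 ∖ S2| = |S1| − |S1∩S2| = 36 − 21 = 15.00.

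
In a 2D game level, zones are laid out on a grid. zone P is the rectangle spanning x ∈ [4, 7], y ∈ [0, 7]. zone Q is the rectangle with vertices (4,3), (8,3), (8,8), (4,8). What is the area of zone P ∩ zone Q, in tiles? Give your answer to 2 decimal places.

12.00

|zone P∩zone Q|: x∈[4,7], y∈[3,7] → 3·4 = 12.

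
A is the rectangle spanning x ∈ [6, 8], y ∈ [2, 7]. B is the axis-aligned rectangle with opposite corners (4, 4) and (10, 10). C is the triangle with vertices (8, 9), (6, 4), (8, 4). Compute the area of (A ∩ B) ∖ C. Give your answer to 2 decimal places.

1.80

|A ∩ B| = 6.
|(A ∩ B) ∩ C| = 4.2.
|(A ∩ B) ∖ C| = 6 − 4.2 = 1.80.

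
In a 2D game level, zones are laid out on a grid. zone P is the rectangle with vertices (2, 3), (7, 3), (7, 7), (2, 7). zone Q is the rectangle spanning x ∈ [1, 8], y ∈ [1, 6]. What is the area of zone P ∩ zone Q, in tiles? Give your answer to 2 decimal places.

15.00

|zone P∩zone Q|: x∈[2,7], y∈[3,6] → 5·3 = 15.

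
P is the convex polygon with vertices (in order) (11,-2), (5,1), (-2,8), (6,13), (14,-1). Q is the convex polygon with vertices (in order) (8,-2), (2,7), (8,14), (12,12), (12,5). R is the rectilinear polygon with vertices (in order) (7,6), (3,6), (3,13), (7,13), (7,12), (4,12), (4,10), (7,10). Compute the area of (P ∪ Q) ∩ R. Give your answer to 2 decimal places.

|P ∪ Q| = 140.2036.
|(P ∪ Q) ∩ R| = 18.79.

18.79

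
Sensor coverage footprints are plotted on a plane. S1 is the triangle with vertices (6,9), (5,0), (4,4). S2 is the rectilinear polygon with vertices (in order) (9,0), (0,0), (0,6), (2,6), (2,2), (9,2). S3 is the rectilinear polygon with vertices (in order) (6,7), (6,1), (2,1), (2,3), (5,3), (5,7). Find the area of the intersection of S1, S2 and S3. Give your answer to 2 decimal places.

The intersection is the polygon with vertices (4.5,2), (5.222,2), (5.111,1), (4.75,1).
By the shoelace formula its area is 0.54.

0.54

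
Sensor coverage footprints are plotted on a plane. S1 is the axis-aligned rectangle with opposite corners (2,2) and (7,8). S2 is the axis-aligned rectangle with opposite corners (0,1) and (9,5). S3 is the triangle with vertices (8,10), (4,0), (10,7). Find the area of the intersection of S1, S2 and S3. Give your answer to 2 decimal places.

The intersection is the polygon with vertices (4.8,2), (6,5), (7,5), (7,3.5), (5.714,2).
By the shoelace formula its area is 3.84.

3.84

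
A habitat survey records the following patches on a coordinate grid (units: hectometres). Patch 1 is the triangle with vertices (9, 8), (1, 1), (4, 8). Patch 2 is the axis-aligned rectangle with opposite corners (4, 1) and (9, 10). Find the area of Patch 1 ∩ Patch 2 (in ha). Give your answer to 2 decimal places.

The intersection is the polygon with vertices (4,3.625), (4,8), (9,8).
By the shoelace formula its area is 10.94.

10.94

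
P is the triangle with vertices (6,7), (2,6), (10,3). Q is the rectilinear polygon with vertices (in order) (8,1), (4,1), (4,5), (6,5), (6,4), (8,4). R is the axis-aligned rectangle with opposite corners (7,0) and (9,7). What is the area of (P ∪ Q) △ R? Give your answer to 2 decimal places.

|P ∪ Q| = 23.5833.
|(P ∪ Q) ∩ R| = 5.4167.
|(P ∪ Q) △ R| = 23.5833 + 14 − 10.8333 = 26.75.

26.75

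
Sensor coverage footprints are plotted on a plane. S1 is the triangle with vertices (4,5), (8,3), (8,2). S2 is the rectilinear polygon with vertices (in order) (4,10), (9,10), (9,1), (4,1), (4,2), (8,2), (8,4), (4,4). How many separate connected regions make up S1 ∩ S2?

1

S1 ∩ S2 is a single connected region.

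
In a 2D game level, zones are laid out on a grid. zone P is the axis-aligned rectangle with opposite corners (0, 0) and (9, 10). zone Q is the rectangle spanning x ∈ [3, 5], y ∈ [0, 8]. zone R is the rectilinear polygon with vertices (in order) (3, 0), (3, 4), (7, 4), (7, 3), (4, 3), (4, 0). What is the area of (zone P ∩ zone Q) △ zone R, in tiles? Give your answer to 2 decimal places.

13.00

|zone P ∩ zone Q| = 16.
|(zone P ∩ zone Q) ∩ zone R| = 5.
|(zone P ∩ zone Q) △ zone R| = 16 + 7 − 10 = 13.00.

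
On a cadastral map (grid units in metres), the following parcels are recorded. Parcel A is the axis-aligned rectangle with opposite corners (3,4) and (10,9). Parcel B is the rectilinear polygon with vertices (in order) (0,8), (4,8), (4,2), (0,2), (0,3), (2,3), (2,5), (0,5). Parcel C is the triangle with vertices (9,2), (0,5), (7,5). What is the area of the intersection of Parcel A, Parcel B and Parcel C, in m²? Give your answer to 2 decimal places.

The intersection is the polygon with vertices (3,5), (4,5), (4,4), (3,4).
By the shoelace formula its area is 1.00.

1.00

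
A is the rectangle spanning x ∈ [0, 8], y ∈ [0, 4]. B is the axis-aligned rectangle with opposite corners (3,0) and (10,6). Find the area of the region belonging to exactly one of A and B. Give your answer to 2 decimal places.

34.00

|A∩B|: x∈[3,8], y∈[0,4] → 5·4 = 20.
|A △ B| = |A| + |B| − 2·|A∩B| = 32 + 42 − 40 = 34.00.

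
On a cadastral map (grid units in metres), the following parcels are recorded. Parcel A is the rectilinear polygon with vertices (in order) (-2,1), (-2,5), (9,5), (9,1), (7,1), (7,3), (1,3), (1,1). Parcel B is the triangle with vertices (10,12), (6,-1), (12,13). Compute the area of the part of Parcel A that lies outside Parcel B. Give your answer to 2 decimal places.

30.28

|Parcel A| = 32, |Parcel A∩Parcel B| = 1.7175.
|Parcel A ∖ Parcel B| = |Parcel A| − |Parcel A∩Parcel B| = 32 − 1.7175 = 30.28.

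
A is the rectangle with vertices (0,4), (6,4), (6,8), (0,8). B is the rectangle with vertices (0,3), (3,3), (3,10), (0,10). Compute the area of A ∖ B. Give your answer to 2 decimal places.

12.00

|A∩B|: x∈[0,3], y∈[4,8] → 3·4 = 12.
|A| = 24.
|A ∖ B| = |A| − |A∩B| = 24 − 12 = 12.00.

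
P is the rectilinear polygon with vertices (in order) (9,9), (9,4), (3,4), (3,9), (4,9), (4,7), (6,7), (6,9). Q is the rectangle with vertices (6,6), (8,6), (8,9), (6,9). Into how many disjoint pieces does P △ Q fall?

1

P △ Q is a single connected region.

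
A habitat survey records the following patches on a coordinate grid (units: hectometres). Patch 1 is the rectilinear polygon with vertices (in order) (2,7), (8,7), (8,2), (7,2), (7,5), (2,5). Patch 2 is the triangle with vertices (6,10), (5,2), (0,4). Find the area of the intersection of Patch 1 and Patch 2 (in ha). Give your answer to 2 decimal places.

The intersection is the polygon with vertices (5.625,7), (5.375,5), (2,5), (2,6), (3,7).
By the shoelace formula its area is 6.50.

6.50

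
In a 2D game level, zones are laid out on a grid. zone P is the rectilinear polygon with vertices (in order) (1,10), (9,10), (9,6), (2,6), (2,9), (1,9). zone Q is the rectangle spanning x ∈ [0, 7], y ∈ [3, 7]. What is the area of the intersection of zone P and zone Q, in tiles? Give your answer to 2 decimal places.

5.00

The intersection is the polygon with vertices (2,6), (2,7), (7,7), (7,6).
By the shoelace formula its area is 5.00.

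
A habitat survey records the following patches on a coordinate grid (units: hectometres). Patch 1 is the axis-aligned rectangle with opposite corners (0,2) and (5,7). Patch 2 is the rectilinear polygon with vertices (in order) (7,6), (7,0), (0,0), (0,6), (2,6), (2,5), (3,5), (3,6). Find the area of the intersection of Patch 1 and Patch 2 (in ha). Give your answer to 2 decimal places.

19.00

The intersection is the polygon with vertices (5,2), (0,2), (0,6), (2,6), (2,5), (3,5), (3,6), (5,6).
By the shoelace formula its area is 19.00.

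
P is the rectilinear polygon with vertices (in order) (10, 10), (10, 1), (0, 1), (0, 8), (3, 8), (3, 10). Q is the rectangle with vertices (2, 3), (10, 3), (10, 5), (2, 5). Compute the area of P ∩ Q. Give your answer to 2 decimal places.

16.00

The intersection is the polygon with vertices (10,3), (2,3), (2,5), (10,5).
By the shoelace formula its area is 16.00.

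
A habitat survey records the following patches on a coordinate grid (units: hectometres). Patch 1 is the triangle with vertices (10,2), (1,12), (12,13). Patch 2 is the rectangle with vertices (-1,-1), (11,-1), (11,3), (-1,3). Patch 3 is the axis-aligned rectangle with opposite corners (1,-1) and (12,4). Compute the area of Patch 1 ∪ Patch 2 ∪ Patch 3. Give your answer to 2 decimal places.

By inclusion–exclusion:
Individual areas: |Patch 1| = 59.5, |Patch 2| = 48, |Patch 3| = 55.
|Patch 1∩Patch 2| = 0.5409.
|Patch 1∩Patch 3| = 2.1636.
|Patch 2∩Patch 3|: x∈[1,11], y∈[-1,3] → 10·4 = 40.
|Patch 1∩Patch 2∩Patch 3| = 0.5409.
|Patch 1 ∪ Patch 2 ∪ Patch 3| = 162.5 − 42.7045 + 0.5409 = 120.34.

120.34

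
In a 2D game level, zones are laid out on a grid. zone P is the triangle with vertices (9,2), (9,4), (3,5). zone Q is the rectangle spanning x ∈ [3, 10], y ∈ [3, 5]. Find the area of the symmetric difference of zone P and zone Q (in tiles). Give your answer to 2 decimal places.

|zone P| = 6, |zone Q| = 14, |zone P∩zone Q| = 5.
|zone P △ zone Q| = |zone P| + |zone Q| − 2·|zone P∩zone Q| = 6 + 14 − 10 = 10.00.

10.00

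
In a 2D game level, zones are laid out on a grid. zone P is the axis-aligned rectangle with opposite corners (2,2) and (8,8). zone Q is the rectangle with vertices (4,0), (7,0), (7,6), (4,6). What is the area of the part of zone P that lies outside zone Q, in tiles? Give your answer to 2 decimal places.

24.00

|zone P∩zone Q|: x∈[4,7], y∈[2,6] → 3·4 = 12.
|zone P| = 36.
|zone P ∖ zone Q| = |zone P| − |zone P∩zone Q| = 36 − 12 = 24.00.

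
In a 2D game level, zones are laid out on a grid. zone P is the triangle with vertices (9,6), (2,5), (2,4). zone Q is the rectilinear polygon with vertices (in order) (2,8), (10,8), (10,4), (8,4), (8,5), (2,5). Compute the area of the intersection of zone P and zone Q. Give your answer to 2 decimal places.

The intersection is the polygon with vertices (9,6), (5.5,5), (2,5).
By the shoelace formula its area is 1.75.

1.75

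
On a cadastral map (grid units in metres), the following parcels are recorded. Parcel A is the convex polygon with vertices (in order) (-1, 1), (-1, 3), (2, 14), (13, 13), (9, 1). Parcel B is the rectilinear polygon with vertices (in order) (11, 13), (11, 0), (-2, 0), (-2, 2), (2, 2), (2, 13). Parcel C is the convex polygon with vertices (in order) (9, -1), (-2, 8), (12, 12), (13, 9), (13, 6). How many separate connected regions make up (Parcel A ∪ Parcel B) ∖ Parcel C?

3

(Parcel A ∪ Parcel B) ∖ Parcel C splits into 3 disjoint pieces (area 31.5706, area 34.4413, area 1.7857).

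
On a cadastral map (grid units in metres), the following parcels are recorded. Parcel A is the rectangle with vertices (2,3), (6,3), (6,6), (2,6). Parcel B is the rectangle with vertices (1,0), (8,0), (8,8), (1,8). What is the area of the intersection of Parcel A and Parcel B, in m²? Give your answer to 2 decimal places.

12.00

|Parcel A∩Parcel B|: x∈[2,6], y∈[3,6] → 4·3 = 12.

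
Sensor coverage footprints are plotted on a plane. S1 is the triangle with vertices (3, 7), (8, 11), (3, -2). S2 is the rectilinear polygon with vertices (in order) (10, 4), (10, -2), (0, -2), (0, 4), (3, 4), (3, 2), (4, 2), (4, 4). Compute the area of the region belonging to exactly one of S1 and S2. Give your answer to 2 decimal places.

|S1| = 22.5, |S2| = 58, |S1∩S2| = 4.9231.
|S1 △ S2| = |S1| + |S2| − 2·|S1∩S2| = 22.5 + 58 − 9.8462 = 70.65.

70.65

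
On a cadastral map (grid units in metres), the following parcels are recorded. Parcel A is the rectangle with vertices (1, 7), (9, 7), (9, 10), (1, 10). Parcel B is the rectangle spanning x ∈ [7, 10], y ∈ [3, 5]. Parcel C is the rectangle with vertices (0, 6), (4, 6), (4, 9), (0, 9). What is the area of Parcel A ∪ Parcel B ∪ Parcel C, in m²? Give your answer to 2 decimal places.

By inclusion–exclusion:
Individual areas: |Parcel A| = 24, |Parcel B| = 6, |Parcel C| = 12.
|Parcel A∩Parcel B| = 0 (no overlap).
|Parcel A∩Parcel C|: x∈[1,4], y∈[7,9] → 3·2 = 6.
|Parcel B∩Parcel C| = 0 (no overlap).
|Parcel A∩Parcel B∩Parcel C| = 0.
|Parcel A ∪ Parcel B ∪ Parcel C| = 42 − 6 + 0 = 36.00.

36.00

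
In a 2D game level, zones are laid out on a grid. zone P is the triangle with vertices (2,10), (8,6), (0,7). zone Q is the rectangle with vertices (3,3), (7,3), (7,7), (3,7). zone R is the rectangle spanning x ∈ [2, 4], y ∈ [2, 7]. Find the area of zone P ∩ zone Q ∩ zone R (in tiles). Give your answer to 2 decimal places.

0.44

The intersection is the polygon with vertices (3,6.625), (3,7), (4,7), (4,6.5).
By the shoelace formula its area is 0.44.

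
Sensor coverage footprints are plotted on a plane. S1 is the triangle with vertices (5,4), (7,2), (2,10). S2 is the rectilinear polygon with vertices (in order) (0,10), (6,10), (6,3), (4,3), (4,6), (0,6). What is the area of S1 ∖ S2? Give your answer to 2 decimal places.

|S1| = 3, |S1∩S2| = 2.7.
|S1 ∖ S2| = |S1| − |S1∩S2| = 3 − 2.7 = 0.30.

0.30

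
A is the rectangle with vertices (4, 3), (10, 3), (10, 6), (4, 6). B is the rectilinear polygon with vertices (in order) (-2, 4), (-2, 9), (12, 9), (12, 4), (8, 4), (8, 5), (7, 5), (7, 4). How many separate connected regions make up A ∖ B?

1

A ∖ B is a single connected region.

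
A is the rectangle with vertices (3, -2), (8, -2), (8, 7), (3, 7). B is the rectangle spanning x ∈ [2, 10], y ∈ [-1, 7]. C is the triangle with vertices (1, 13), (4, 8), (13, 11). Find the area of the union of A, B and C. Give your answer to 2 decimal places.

96.00

By inclusion–exclusion:
Individual areas: |A| = 45, |B| = 64, |C| = 27.
|A∩B|: x∈[3,8], y∈[-1,7] → 5·8 = 40.
|A∩C| = 0.
|B∩C| = 0.
|A∩B∩C| = 0.
|A ∪ B ∪ C| = 136 − 40 + 0 = 96.00.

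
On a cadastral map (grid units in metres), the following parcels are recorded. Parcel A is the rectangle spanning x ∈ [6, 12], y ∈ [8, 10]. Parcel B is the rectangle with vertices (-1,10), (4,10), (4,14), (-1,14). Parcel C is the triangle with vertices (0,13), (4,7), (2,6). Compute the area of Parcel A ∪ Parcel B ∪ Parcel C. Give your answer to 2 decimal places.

38.29

By inclusion–exclusion:
Individual areas: |Parcel A| = 12, |Parcel B| = 20, |Parcel C| = 8.
|Parcel A∩Parcel B| = 0 (no overlap).
|Parcel A∩Parcel C| = 0.
|Parcel B∩Parcel C| = 1.7143.
|Parcel A∩Parcel B∩Parcel C| = 0.
|Parcel A ∪ Parcel B ∪ Parcel C| = 40 − 1.7143 + 0 = 38.29.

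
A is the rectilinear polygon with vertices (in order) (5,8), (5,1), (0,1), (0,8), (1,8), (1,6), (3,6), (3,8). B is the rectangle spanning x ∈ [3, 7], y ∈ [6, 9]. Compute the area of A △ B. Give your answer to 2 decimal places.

35.00

|A| = 31, |B| = 12, |A∩B| = 4.
|A △ B| = |A| + |B| − 2·|A∩B| = 31 + 12 − 8 = 35.00.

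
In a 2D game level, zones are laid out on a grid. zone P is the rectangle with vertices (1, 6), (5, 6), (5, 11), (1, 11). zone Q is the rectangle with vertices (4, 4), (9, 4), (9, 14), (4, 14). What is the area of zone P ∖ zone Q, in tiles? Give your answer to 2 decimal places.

15.00

|zone P∩zone Q|: x∈[4,5], y∈[6,11] → 1·5 = 5.
|zone P| = 20.
|zone P ∖ zone Q| = |zone P| − |zone P∩zone Q| = 20 − 5 = 15.00.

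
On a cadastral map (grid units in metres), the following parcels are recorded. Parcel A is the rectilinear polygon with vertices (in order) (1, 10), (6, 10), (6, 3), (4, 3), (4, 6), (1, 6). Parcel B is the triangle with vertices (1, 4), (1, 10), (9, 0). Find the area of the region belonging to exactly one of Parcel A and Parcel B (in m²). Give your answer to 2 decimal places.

29.25

|Parcel A| = 26, |Parcel B| = 24, |Parcel A∩Parcel B| = 10.375.
|Parcel A △ Parcel B| = |Parcel A| + |Parcel B| − 2·|Parcel A∩Parcel B| = 26 + 24 − 20.75 = 29.25.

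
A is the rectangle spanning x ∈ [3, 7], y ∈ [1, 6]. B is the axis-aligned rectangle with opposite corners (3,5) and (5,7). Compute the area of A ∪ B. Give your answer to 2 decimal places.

By inclusion–exclusion:
Individual areas: |A| = 20, |B| = 4.
|A∩B|: x∈[3,5], y∈[5,6] → 2·1 = 2.
|A ∪ B| = 24 − 2 = 22.00.

22.00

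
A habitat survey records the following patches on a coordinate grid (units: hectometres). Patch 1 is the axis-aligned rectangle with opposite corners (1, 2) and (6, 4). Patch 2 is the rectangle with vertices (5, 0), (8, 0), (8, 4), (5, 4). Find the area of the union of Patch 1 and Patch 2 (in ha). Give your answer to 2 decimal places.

By inclusion–exclusion:
Individual areas: |Patch 1| = 10, |Patch 2| = 12.
|Patch 1∩Patch 2|: x∈[5,6], y∈[2,4] → 1·2 = 2.
|Patch 1 ∪ Patch 2| = 22 − 2 = 20.00.

20.00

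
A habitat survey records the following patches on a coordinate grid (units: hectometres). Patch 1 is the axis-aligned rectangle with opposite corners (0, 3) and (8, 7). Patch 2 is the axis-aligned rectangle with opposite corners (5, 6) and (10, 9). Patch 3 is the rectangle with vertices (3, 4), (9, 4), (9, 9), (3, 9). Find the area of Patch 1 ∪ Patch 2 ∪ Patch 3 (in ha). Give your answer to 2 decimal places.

By inclusion–exclusion:
Individual areas: |Patch 1| = 32, |Patch 2| = 15, |Patch 3| = 30.
|Patch 1∩Patch 2|: x∈[5,8], y∈[6,7] → 3·1 = 3.
|Patch 1∩Patch 3|: x∈[3,8], y∈[4,7] → 5·3 = 15.
|Patch 2∩Patch 3|: x∈[5,9], y∈[6,9] → 4·3 = 12.
|Patch 1∩Patch 2∩Patch 3| = 3.
|Patch 1 ∪ Patch 2 ∪ Patch 3| = 77 − 30 + 3 = 50.00.

50.00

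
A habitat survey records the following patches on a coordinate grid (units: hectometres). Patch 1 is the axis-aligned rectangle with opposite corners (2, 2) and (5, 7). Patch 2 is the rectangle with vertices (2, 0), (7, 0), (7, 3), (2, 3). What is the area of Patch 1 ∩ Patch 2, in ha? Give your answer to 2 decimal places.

|Patch 1∩Patch 2|: x∈[2,5], y∈[2,3] → 3·1 = 3.

3.00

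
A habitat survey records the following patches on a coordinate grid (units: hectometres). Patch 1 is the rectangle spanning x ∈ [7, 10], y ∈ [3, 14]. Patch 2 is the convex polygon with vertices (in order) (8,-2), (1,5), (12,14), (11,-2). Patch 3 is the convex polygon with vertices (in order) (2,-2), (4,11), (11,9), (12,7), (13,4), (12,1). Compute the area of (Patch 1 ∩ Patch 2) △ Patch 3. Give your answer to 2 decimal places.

|Patch 1 ∩ Patch 2| = 24.4091.
|(Patch 1 ∩ Patch 2) ∩ Patch 3| = 20.1181.
|(Patch 1 ∩ Patch 2) △ Patch 3| = 24.4091 + 95 − 40.2362 = 79.17.

79.17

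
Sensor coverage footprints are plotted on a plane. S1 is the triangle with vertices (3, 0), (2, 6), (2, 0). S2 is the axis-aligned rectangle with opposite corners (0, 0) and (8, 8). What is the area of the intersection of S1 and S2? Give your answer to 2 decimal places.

The intersection is the polygon with vertices (2,6), (3,0), (2,0).
By the shoelace formula its area is 3.00.

3.00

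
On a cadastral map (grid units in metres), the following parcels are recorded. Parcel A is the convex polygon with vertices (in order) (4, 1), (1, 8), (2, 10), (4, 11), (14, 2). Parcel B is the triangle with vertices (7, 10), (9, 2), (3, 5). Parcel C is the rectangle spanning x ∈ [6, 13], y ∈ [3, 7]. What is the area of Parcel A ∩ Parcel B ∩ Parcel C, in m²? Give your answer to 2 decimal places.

8.75

The intersection is the polygon with vertices (8.75,3), (7,3), (6,3.5), (6,7), (7.75,7).
By the shoelace formula its area is 8.75.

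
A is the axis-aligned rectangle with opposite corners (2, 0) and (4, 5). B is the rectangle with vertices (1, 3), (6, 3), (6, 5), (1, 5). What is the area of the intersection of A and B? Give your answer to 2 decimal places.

4.00

|A∩B|: x∈[2,4], y∈[3,5] → 2·2 = 4.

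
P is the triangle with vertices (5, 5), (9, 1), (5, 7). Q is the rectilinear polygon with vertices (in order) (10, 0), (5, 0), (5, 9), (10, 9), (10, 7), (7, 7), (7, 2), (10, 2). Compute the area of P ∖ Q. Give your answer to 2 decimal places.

0.83

|P| = 4, |P∩Q| = 3.1667.
|P ∖ Q| = |P| − |P∩Q| = 4 − 3.1667 = 0.83.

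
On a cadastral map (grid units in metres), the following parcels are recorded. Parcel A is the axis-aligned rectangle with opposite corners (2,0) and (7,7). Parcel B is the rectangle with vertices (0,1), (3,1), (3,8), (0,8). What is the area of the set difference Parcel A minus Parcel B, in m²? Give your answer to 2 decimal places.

|Parcel A∩Parcel B|: x∈[2,3], y∈[1,7] → 1·6 = 6.
|Parcel A| = 35.
|Parcel A ∖ Parcel B| = |Parcel A| − |Parcel A∩Parcel B| = 35 − 6 = 29.00.

29.00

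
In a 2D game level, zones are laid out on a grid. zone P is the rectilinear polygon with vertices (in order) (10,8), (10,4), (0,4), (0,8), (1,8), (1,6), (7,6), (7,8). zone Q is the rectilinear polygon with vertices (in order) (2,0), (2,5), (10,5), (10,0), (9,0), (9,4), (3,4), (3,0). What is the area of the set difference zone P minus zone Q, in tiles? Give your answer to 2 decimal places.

|zone P| = 28, |zone P∩zone Q| = 8.
|zone P ∖ zone Q| = |zone P| − |zone P∩zone Q| = 28 − 8 = 20.00.

20.00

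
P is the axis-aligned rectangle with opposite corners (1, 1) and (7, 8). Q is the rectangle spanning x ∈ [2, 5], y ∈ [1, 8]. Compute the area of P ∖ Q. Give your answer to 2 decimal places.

21.00

|P∩Q|: x∈[2,5], y∈[1,8] → 3·7 = 21.
|P| = 42.
|P ∖ Q| = |P| − |P∩Q| = 42 − 21 = 21.00.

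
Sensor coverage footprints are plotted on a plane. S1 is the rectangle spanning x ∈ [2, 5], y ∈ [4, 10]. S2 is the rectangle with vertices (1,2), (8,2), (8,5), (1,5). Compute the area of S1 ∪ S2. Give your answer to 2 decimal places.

By inclusion–exclusion:
Individual areas: |S1| = 18, |S2| = 21.
|S1∩S2|: x∈[2,5], y∈[4,5] → 3·1 = 3.
|S1 ∪ S2| = 39 − 3 = 36.00.

36.00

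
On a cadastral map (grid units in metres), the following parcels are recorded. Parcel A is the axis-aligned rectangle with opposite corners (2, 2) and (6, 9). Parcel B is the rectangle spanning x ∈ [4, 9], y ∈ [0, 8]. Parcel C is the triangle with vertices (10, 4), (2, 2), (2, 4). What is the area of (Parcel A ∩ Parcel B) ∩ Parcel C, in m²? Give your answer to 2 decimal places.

2.50

The region (Parcel A ∩ Parcel B) ∩ Parcel C is the polygon with vertices (4,4), (6,4), (6,3), (4,2.5).
By the shoelace formula its area is 2.50.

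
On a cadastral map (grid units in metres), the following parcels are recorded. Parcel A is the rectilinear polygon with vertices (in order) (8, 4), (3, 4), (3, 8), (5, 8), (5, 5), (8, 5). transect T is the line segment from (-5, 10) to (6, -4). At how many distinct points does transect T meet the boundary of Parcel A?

0

The segment lies entirely outside Parcel A and never meets its boundary.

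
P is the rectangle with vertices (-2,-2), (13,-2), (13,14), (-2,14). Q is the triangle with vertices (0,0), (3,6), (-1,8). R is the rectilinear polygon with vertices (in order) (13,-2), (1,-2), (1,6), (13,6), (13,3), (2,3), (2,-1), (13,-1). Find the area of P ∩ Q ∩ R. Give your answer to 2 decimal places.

The intersection is the polygon with vertices (1,2), (1,6), (3,6).
By the shoelace formula its area is 4.00.

4.00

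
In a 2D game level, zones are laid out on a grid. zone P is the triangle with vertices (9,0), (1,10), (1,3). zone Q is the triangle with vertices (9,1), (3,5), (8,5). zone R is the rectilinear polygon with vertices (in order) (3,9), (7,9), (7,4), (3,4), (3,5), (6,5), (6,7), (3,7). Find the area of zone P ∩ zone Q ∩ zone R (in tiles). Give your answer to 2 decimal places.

The intersection is the polygon with vertices (3,5), (5,5), (5.8,4), (4.5,4).
By the shoelace formula its area is 1.65.

1.65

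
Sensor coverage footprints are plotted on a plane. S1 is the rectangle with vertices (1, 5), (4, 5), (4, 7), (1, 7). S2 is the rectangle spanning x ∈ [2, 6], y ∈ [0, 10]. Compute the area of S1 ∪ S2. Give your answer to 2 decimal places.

By inclusion–exclusion:
Individual areas: |S1| = 6, |S2| = 40.
|S1∩S2|: x∈[2,4], y∈[5,7] → 2·2 = 4.
|S1 ∪ S2| = 46 − 4 = 42.00.

42.00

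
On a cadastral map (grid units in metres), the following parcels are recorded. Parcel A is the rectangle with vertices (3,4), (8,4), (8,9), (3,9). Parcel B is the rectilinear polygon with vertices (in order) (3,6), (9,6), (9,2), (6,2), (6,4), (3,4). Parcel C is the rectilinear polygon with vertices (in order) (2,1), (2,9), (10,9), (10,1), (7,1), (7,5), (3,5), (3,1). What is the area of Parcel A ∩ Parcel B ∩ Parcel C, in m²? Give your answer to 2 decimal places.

6.00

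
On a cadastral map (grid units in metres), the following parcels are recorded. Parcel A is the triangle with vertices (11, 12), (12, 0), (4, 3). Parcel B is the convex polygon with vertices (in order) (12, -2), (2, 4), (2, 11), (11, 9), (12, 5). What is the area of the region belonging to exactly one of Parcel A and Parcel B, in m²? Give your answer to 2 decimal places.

|Parcel A| = 46.5, |Parcel B| = 87, |Parcel A∩Parcel B| = 42.9533.
|Parcel A △ Parcel B| = |Parcel A| + |Parcel B| − 2·|Parcel A∩Parcel B| = 46.5 + 87 − 85.9066 = 47.59.

47.59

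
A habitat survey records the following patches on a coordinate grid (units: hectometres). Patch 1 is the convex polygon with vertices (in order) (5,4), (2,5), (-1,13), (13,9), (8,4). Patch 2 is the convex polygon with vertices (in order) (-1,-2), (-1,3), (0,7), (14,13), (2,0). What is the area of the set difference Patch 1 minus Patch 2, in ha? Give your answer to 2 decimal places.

|Patch 1| = 69, |Patch 1∩Patch 2| = 33.4279.
|Patch 1 ∖ Patch 2| = |Patch 1| − |Patch 1∩Patch 2| = 69 − 33.4279 = 35.57.

35.57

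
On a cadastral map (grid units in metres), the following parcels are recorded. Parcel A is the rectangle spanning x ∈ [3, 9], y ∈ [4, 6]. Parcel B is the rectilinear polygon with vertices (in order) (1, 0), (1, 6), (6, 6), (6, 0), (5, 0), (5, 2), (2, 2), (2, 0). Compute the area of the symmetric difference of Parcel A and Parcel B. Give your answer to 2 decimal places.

24.00

|Parcel A| = 12, |Parcel B| = 24, |Parcel A∩Parcel B| = 6.
|Parcel A △ Parcel B| = |Parcel A| + |Parcel B| − 2·|Parcel A∩Parcel B| = 12 + 24 − 12 = 24.00.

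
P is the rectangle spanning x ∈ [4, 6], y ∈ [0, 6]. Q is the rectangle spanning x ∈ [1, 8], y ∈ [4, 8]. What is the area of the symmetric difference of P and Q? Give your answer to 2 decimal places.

|P∩Q|: x∈[4,6], y∈[4,6] → 2·2 = 4.
|P △ Q| = |P| + |Q| − 2·|P∩Q| = 12 + 28 − 8 = 32.00.

32.00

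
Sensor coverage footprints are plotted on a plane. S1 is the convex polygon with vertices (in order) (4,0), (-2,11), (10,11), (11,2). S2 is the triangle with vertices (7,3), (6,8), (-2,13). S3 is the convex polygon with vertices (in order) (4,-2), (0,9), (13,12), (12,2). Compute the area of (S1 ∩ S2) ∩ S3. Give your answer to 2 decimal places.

The region (S1 ∩ S2) ∩ S3 is the polygon with vertices (6,8), (7,3), (1.325,9.306), (3.213,9.742).
By the shoelace formula its area is 13.29.

13.29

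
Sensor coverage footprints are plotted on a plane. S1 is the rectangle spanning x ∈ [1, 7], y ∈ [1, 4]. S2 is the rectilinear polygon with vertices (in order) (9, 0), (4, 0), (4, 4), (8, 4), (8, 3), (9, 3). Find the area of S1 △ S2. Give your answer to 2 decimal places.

19.00

|S1| = 18, |S2| = 19, |S1∩S2| = 9.
|S1 △ S2| = |S1| + |S2| − 2·|S1∩S2| = 18 + 19 − 18 = 19.00.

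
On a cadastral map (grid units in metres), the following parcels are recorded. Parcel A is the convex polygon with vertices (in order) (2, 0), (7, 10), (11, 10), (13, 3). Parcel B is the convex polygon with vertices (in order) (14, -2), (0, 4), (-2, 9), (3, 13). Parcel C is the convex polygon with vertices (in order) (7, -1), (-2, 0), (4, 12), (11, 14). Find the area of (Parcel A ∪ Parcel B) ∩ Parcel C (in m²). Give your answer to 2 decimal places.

|Parcel A ∪ Parcel B| = 122.6366.
|(Parcel A ∪ Parcel B) ∩ Parcel C| = 64.81.

64.81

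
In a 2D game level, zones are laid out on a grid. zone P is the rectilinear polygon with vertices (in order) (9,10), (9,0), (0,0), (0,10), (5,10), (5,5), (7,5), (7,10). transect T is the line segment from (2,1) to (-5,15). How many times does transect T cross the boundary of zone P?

1

The segment meets the boundary at (0,5).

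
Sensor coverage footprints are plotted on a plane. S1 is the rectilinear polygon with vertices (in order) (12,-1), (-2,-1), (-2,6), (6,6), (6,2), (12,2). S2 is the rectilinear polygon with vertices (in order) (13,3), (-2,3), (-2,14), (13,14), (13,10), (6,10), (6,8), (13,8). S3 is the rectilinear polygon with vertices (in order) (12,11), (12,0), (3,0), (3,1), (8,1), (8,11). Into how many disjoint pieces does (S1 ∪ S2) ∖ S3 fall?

2

(S1 ∪ S2) ∖ S3 splits into 2 disjoint pieces (area 159, area 5).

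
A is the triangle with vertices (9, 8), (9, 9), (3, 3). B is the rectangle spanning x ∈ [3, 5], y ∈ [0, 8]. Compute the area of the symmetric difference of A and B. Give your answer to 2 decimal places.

|A| = 3, |B| = 16, |A∩B| = 0.3333.
|A △ B| = |A| + |B| − 2·|A∩B| = 3 + 16 − 0.6667 = 18.33.

18.33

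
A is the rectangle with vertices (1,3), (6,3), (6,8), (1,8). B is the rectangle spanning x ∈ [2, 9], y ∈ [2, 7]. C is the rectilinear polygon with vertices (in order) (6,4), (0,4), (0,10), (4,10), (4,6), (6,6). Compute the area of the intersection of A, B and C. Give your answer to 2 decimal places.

The intersection is the polygon with vertices (2,7), (4,7), (4,6), (6,6), (6,4), (2,4).
By the shoelace formula its area is 10.00.

10.00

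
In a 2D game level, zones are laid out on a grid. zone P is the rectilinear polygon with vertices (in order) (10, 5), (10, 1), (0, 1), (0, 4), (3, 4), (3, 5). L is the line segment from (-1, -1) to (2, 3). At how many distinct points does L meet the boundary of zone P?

1

The segment meets the boundary at (0.5,1).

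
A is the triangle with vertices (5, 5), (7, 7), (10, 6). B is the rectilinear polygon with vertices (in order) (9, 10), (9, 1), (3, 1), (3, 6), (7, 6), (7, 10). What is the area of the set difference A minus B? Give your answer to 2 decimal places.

|A| = 4, |A∩B| = 3.2333.
|A ∖ B| = |A| − |A∩B| = 4 − 3.2333 = 0.77.

0.77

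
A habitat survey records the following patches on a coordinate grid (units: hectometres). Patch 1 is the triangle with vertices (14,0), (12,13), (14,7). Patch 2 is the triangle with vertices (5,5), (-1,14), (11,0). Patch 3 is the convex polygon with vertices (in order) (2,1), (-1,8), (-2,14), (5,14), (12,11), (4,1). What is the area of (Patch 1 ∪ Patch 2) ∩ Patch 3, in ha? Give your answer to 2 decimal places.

8.85

The region (Patch 1 ∪ Patch 2) ∩ Patch 3 is the polygon with vertices (-1,14), (6.965,4.707), (6.32,3.9), (5,5).
By the shoelace formula its area is 8.85.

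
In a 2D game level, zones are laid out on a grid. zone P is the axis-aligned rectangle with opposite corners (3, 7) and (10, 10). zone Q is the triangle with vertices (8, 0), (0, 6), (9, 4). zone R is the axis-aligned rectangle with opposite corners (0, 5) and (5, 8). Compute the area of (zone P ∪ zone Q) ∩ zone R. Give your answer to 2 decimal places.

|zone P ∪ zone Q| = 40.
|(zone P ∪ zone Q) ∩ zone R| = 3.58.

3.58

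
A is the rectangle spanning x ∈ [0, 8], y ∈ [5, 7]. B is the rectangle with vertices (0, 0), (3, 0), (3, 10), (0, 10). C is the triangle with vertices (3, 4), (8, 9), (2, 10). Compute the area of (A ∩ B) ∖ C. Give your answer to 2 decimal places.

|A ∩ B| = 6.
|(A ∩ B) ∩ C| = 0.6667.
|(A ∩ B) ∖ C| = 6 − 0.6667 = 5.33.

5.33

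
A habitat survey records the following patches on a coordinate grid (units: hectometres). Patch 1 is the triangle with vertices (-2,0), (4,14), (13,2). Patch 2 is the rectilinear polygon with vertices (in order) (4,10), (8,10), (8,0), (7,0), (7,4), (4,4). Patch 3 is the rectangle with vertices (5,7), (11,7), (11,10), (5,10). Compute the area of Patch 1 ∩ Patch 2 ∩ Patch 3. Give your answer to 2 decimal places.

The intersection is the polygon with vertices (8,7), (5,7), (5,10), (7,10), (8,8.667).
By the shoelace formula its area is 8.33.

8.33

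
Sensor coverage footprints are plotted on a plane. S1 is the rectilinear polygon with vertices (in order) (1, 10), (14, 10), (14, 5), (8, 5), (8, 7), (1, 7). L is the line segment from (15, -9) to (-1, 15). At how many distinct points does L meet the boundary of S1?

The segment meets the boundary at (2.333,10), (4.333,7).

2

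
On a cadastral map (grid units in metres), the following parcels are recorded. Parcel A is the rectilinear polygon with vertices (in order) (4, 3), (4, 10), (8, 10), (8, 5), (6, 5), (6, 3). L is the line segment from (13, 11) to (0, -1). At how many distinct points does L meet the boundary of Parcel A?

The segment meets the boundary at (4.333,3), (6,4.538), (6.5,5), (8,6.385).

4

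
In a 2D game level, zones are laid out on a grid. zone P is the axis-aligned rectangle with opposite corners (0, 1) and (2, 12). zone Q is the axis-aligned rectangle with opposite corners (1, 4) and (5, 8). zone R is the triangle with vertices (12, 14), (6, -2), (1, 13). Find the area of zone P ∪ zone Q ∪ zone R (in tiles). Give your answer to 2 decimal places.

By inclusion–exclusion:
Individual areas: |zone P| = 22, |zone Q| = 16, |zone R| = 85.
|zone P∩zone Q|: x∈[1,2], y∈[4,8] → 1·4 = 4.
|zone P∩zone R| = 0.6667.
|zone Q∩zone R| = 6.6667.
|zone P∩zone Q∩zone R| = 0.
|zone P ∪ zone Q ∪ zone R| = 123 − 11.3333 + 0 = 111.67.

111.67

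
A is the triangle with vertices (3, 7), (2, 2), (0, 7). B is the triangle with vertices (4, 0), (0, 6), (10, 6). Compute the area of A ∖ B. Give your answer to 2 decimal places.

|A| = 7.5, |A∩B| = 4.2231.
|A ∖ B| = |A| − |A∩B| = 7.5 − 4.2231 = 3.28.

3.28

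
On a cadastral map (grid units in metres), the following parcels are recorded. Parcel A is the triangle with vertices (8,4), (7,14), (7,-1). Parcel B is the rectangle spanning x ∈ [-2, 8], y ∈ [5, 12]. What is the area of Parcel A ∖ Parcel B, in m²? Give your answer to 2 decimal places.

3.65

|Parcel A| = 7.5, |Parcel A∩Parcel B| = 3.85.
|Parcel A ∖ Parcel B| = |Parcel A| − |Parcel A∩Parcel B| = 7.5 − 3.85 = 3.65.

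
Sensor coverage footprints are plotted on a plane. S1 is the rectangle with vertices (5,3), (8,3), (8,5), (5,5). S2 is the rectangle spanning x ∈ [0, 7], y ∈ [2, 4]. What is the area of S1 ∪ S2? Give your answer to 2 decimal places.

18.00

By inclusion–exclusion:
Individual areas: |S1| = 6, |S2| = 14.
|S1∩S2|: x∈[5,7], y∈[3,4] → 2·1 = 2.
|S1 ∪ S2| = 20 − 2 = 18.00.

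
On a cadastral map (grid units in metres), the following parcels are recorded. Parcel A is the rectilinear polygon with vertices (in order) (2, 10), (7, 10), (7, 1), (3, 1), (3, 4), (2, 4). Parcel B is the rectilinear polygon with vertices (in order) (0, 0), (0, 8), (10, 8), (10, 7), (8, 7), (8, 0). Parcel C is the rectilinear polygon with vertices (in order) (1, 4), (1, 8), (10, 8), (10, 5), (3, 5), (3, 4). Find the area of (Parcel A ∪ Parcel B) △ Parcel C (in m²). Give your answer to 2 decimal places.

|Parcel A ∪ Parcel B| = 76.
|(Parcel A ∪ Parcel B) ∩ Parcel C| = 25.
|(Parcel A ∪ Parcel B) △ Parcel C| = 76 + 29 − 50 = 55.00.

55.00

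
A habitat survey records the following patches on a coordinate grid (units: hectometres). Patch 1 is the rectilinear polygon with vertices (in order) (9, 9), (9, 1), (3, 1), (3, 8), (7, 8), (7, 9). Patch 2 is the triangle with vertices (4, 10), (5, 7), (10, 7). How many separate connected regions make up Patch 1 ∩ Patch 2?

1

Patch 1 ∩ Patch 2 is a single connected region.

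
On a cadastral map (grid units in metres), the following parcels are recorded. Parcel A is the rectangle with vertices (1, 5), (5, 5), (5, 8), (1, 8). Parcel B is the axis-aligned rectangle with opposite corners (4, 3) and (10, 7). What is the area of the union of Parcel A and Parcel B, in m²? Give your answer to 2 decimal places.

By inclusion–exclusion:
Individual areas: |Parcel A| = 12, |Parcel B| = 24.
|Parcel A∩Parcel B|: x∈[4,5], y∈[5,7] → 1·2 = 2.
|Parcel A ∪ Parcel B| = 36 − 2 = 34.00.

34.00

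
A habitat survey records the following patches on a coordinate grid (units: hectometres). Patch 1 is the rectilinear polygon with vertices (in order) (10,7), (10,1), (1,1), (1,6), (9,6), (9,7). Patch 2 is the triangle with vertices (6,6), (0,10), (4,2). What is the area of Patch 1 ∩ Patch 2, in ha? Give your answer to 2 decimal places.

8.00

The intersection is the polygon with vertices (6,6), (4,2), (2,6).
By the shoelace formula its area is 8.00.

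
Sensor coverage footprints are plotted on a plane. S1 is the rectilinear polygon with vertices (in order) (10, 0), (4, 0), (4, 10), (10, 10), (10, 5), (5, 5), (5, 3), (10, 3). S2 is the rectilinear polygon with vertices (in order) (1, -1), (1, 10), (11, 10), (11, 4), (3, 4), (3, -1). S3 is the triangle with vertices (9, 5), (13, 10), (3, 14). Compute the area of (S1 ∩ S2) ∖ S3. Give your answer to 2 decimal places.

18.29

|S1 ∩ S2| = 31.
|(S1 ∩ S2) ∩ S3| = 12.7083.
|(S1 ∩ S2) ∖ S3| = 31 − 12.7083 = 18.29.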